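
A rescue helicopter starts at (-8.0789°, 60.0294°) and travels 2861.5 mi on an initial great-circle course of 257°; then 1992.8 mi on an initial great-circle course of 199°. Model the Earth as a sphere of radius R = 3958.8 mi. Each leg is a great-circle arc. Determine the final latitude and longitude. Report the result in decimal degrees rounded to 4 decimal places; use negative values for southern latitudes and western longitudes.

latitude -41.5046°, longitude 6.1517°

Apply the spherical direct solution leg by leg, carrying full precision between legs.
Leg 1: from (-8.0789°, 60.0294°), δ = 2861.5/3958.8 = 0.722820 rad, θ = 257° → φ = -14.6387°, λ = 18.2570°.
Leg 2: from (-14.6387°, 18.2570°), δ = 1992.8/3958.8 = 0.503385 rad, θ = 199° → φ = -41.5046°, λ = 6.1517°.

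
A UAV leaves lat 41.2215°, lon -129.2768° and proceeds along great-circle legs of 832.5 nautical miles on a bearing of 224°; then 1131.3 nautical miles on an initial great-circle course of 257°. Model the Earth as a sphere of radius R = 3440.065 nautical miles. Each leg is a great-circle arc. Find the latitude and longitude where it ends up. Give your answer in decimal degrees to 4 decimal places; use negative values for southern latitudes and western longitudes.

latitude 24.8524°, longitude -160.7286°

Apply the spherical direct solution leg by leg, carrying full precision between legs.
Leg 1: from (41.2215°, -129.2768°), δ = 832.5/3440.065 = 0.242001 rad, θ = 224° → φ = 30.6709°, λ = -140.4367°.
Leg 2: from (30.6709°, -140.4367°), δ = 1131.3/3440.065 = 0.328860 rad, θ = 257° → φ = 24.8524°, λ = -160.7286°.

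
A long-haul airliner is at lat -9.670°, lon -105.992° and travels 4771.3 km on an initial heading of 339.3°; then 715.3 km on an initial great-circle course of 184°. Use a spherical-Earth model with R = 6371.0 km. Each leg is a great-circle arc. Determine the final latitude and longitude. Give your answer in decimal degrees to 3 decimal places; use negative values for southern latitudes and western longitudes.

latitude 23.901°, longitude -122.670°

Apply the spherical direct solution leg by leg, carrying full precision between legs.
Leg 1: from (-9.670°, -105.992°), δ = 4771.3/6371 = 0.748909 rad, θ = 339.3° → φ = 30.319°, λ = -122.180°.
Leg 2: from (30.319°, -122.180°), δ = 715.3/6371 = 0.112274 rad, θ = 184° → φ = 23.901°, λ = -122.670°.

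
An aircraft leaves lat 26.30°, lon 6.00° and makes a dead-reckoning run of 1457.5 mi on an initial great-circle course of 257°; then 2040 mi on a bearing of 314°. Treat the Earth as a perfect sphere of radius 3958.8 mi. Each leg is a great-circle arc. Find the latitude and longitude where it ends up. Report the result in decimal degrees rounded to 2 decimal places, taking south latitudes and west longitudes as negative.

Apply the spherical direct solution leg by leg, carrying full precision between legs.
Leg 1: from (26.30°, 6.00°), δ = 1457.5/3958.8 = 0.368167 rad, θ = 257° → φ = 19.93°, λ = -15.90°.
Leg 2: from (19.93°, -15.90°), δ = 2040/3958.8 = 0.515308 rad, θ = 314° → φ = 38.20°, λ = -42.71°.

latitude 38.20°, longitude -42.71°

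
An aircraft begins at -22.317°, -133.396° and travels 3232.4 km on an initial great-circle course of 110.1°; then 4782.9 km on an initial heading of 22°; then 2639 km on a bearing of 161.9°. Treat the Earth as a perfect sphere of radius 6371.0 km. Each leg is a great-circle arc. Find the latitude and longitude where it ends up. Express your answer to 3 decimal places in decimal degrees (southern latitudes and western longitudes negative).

latitude -11.227°, longitude -79.483°

Apply the spherical direct solution leg by leg, carrying full precision between legs.
Leg 1: from (-22.317°, -133.396°), δ = 3232.4/6371 = 0.507361 rad, θ = 110.1° → φ = -29.102°, λ = -101.916°.
Leg 2: from (-29.102°, -101.916°), δ = 4782.9/6371 = 0.750730 rad, θ = 22° → φ = 11.363°, λ = -86.807°.
Leg 3: from (11.363°, -86.807°), δ = 2639/6371 = 0.414221 rad, θ = 161.9° → φ = -11.227°, λ = -79.483°.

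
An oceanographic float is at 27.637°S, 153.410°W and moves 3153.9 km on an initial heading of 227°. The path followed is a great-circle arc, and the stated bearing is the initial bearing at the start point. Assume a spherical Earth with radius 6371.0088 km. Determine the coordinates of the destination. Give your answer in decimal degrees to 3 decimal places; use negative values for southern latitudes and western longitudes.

δ = 3153.9/6371.0088 = 0.495039 rad (28.3637°).
Start latitude φ₁ = -0.482357 rad; initial bearing θ = 3.961897 rad.
Applying the spherical law of cosines for sides, sin φ₂ = sin φ₁ cos δ + cos φ₁ sin δ cos θ = -0.695209, so φ₂ = -44.044°.
For the longitude increment, Δλ = atan2( sin θ sin δ cos φ₁, cos δ − sin φ₁ sin φ₂ ) = atan2(-0.307800, 0.557465) = -28.905°.
λ₂ = -153.410° + -28.905° = -182.315°, normalized to (−180°, 180°] → 177.685°.

latitude -44.044°, longitude 177.685°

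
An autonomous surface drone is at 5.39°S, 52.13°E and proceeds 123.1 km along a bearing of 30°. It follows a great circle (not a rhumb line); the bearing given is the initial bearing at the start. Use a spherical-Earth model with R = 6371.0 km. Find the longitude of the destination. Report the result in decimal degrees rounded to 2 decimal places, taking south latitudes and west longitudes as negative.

Central angle δ = d/R = 0.019322 rad.
Converting: φ₁ = -0.094073 rad, θ = 0.523599 rad.
Destination latitude: φ₂ = arcsin( sin φ₁ cos δ + cos φ₁ sin δ cos θ ) = arcsin(-0.077259) = -4.43°.
Δλ = atan2( sin θ sin δ cos φ₁ , cos δ − sin φ₁ sin φ₂ ) = atan2(0.009618, 0.992556) = 0.009689 rad = 0.56°.
Hence λ₂ = 52.13° + 0.56° = 52.69°.

longitude 52.69°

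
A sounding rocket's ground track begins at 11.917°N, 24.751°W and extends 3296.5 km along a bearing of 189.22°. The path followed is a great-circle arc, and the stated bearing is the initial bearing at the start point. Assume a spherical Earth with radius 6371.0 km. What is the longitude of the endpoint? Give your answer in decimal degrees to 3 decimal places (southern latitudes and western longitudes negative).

Angular distance δ = d/R = 3296.5 / 6371 = 0.517423 rad.
With φ₁ = 11.917° = 0.207991 rad and θ = 189.22° = 3.302512 rad:
Destination latitude: φ₂ = arcsin( sin φ₁ cos δ + cos φ₁ sin δ cos θ ) = arcsin(-0.298265) = -17.353°.
Then Δλ = atan2(-0.077546, 0.930687) = -0.083130 rad, from sin θ sin δ cos φ₁ over cos δ − sin φ₁ sin φ₂.
Hence λ₂ = -24.751° + -4.763° = -29.514°.

longitude -29.514°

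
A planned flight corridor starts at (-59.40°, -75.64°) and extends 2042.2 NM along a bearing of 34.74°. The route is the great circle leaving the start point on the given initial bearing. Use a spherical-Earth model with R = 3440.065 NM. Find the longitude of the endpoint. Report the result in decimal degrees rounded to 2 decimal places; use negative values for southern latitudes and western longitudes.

longitude -54.34°

Central angle δ = d/R = 0.593652 rad.
With φ₁ = -59.40° = -1.036726 rad and θ = 34.74° = 0.606327 rad:
Destination latitude: φ₂ = arcsin( sin φ₁ cos δ + cos φ₁ sin δ cos θ ) = arcsin(-0.479477) = -28.65°.
For the longitude increment, Δλ = atan2( sin θ sin δ cos φ₁, cos δ − sin φ₁ sin φ₂ ) = atan2(0.162268, 0.416198) = 21.30°.
λ₂ = -75.64° + 21.30° = -54.34°.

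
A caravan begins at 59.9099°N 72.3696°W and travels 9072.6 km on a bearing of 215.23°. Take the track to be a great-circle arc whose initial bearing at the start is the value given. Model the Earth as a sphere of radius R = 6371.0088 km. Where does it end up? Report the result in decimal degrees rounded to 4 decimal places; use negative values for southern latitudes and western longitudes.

Central angle δ = d/R = 1.424044 rad.
With φ₁ = 59.9099° = 1.045625 rad and θ = 215.23° = 3.756472 rad:
Applying the spherical law of cosines for sides, sin φ₂ = sin φ₁ cos δ + cos φ₁ sin δ cos θ = -0.278611, so φ₂ = -16.1773°.
Then Δλ = atan2(-0.286107, 0.387291) = -0.636255 rad, from sin θ sin δ cos φ₁ over cos δ − sin φ₁ sin φ₂.
λ₂ = λ₁ + Δλ = -108.8243°.

latitude -16.1773°, longitude -108.8243°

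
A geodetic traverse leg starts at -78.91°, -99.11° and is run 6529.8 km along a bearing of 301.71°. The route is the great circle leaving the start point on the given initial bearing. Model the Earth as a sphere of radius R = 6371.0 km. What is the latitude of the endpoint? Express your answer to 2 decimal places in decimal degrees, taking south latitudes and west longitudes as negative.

Angular distance δ = d/R = 6529.8 / 6371 = 1.024925 rad.
With φ₁ = -78.91° = -1.377239 rad and θ = 301.71° = 5.265833 rad:
Destination latitude: φ₂ = arcsin( sin φ₁ cos δ + cos φ₁ sin δ cos θ ) = arcsin(-0.423057) = -25.03°.
Δλ = atan2( sin θ sin δ cos φ₁ , cos δ − sin φ₁ sin φ₂ ) = atan2(-0.139856, 0.104005) = -0.931365 rad = -53.36°.
Hence λ₂ = -99.11° + -53.36° = -152.47°.

latitude -25.03°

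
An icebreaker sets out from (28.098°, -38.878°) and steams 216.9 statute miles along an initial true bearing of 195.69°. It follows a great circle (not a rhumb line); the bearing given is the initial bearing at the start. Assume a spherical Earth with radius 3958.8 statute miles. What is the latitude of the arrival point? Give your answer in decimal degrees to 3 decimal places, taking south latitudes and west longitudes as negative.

Central angle δ = d/R = 0.054789 rad.
Converting: φ₁ = 0.490403 rad, θ = 3.415435 rad.
Destination latitude: φ₂ = arcsin( sin φ₁ cos δ + cos φ₁ sin δ cos θ ) = arcsin(0.423766) = 25.073°.
Δλ = atan2( sin θ sin δ cos φ₁ , cos δ − sin φ₁ sin φ₂ ) = atan2(-0.013064, 0.798913) = -0.016351 rad = -0.937°.
Hence λ₂ = -38.878° + -0.937° = -39.815°.

latitude 25.073°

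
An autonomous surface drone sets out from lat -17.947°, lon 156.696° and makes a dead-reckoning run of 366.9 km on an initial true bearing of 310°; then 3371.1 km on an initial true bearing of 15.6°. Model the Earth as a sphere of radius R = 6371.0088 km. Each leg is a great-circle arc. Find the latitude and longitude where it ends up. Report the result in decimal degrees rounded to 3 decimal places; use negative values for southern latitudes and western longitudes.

Apply the spherical direct solution leg by leg, carrying full precision between legs.
Leg 1: from (-17.947°, 156.696°), δ = 366.9/6371.0088 = 0.057589 rad, θ = 310° → φ = -15.809°, λ = 154.070°.
Leg 2: from (-15.809°, 154.070°), δ = 3371.1/6371.0088 = 0.529131 rad, θ = 15.6° → φ = 13.452°, λ = 162.093°.

latitude 13.452°, longitude 162.093°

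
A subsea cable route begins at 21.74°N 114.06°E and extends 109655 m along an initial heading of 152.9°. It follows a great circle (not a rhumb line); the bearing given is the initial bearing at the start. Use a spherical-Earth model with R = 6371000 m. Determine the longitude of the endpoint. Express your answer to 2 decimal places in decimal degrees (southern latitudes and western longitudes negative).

δ = 109655/6371000 = 0.017212 rad (0.9862°).
With φ₁ = 21.74° = 0.379435 rad and θ = 152.9° = 2.668608 rad:
Applying the spherical law of cosines for sides, sin φ₂ = sin φ₁ cos δ + cos φ₁ sin δ cos θ = 0.356109, so φ₂ = 20.86°.
For the longitude increment, Δλ = atan2( sin θ sin δ cos φ₁, cos δ − sin φ₁ sin φ₂ ) = atan2(0.007283, 0.867951) = 0.48°.
λ₂ = λ₁ + Δλ = 114.54°.

longitude 114.54°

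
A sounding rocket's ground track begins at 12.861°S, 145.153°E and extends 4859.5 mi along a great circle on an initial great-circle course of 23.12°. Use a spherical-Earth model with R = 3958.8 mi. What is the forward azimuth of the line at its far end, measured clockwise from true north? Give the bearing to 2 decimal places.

The arc subtends δ = 4859.5/3958.8 = 1.227518 rad at the centre.
Converting: φ₁ = -0.224467 rad, θ = 0.403520 rad.
Applying the spherical law of cosines for sides, sin φ₂ = sin φ₁ cos δ + cos φ₁ sin δ cos θ = 0.769384, so φ₂ = 50.299°.
For the longitude increment, Δλ = atan2( sin θ sin δ cos φ₁, cos δ − sin φ₁ sin φ₂ ) = atan2(0.360473, 0.507830) = 35.368°.
λ₂ = 145.153° + 35.368° = 180.521°, normalized to (−180°, 180°] → -179.479°.
The forward bearing on arrival equals the back-azimuth from the destination plus 180°.
Back-azimuth from P₂ (50.30°, -179.48°) to P₁ (-12.86°, 145.15°), with Δλ' = λ₁ − λ₂ = 324.63°: atan2( sin Δλ' cos φ₁ , cos φ₂ sin φ₁ − sin φ₂ cos φ₁ cos Δλ' ) = 216.82°.
Final bearing = (216.82° + 180°) mod 360° = 36.82°.

final bearing 36.82°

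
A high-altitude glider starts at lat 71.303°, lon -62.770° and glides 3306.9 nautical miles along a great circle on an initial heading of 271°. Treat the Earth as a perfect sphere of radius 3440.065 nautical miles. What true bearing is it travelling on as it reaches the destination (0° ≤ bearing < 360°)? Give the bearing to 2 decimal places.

final bearing 202.51°

Central angle δ = d/R = 0.961290 rad.
With φ₁ = 71.303° = 1.244472 rad and θ = 271° = 4.729842 rad:
Destination latitude: φ₂ = arcsin( sin φ₁ cos δ + cos φ₁ sin δ cos θ ) = arcsin(0.546839) = 33.150°.
Then Δλ = atan2(-0.262800, 0.054482) = -1.366379 rad, from sin θ sin δ cos φ₁ over cos δ − sin φ₁ sin φ₂.
λ₂ = -62.770° + -78.288° = -141.058°.
The forward bearing on arrival equals the back-azimuth from the destination plus 180°.
Back-azimuth from P₂ (33.15°, -141.06°) to P₁ (71.30°, -62.77°), with Δλ' = λ₁ − λ₂ = 78.29°: atan2( sin Δλ' cos φ₁ , cos φ₂ sin φ₁ − sin φ₂ cos φ₁ cos Δλ' ) = 22.51°.
Final bearing = (22.51° + 180°) mod 360° = 202.51°.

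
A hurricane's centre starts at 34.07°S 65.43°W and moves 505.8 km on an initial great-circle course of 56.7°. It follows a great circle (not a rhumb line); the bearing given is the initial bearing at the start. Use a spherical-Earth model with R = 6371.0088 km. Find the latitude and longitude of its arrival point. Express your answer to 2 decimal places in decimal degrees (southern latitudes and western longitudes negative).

latitude -31.49°, longitude -60.97°

Central angle δ = d/R = 0.079391 rad.
With φ₁ = -34.07° = -0.594634 rad and θ = 56.7° = 0.989602 rad:
Applying the spherical law of cosines for sides, sin φ₂ = sin φ₁ cos δ + cos φ₁ sin δ cos θ = -0.522373, so φ₂ = -31.49°.
For the longitude increment, Δλ = atan2( sin θ sin δ cos φ₁, cos δ − sin φ₁ sin φ₂ ) = atan2(0.054908, 0.704214) = 4.46°.
λ₂ = λ₁ + Δλ = -60.97°.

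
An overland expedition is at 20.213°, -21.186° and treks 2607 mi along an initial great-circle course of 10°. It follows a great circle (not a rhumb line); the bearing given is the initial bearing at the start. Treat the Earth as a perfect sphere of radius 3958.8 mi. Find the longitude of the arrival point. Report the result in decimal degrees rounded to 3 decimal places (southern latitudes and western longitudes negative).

longitude -9.930°

δ = 2607/3958.8 = 0.658533 rad (37.7312°).
Converting: φ₁ = 0.352783 rad, θ = 0.174533 rad.
sin φ₂ = sin φ₁ cos δ + cos φ₁ sin δ cos θ = (0.345511)(0.790891) + (0.938415)(0.611957)(0.984808) = 0.838807
φ₂ = asin(0.838807) = 0.995088 rad = 57.014°.
Then Δλ = atan2(0.099721, 0.501074) = 0.196448 rad, from sin θ sin δ cos φ₁ over cos δ − sin φ₁ sin φ₂.
λ₂ = λ₁ + Δλ = -9.930°.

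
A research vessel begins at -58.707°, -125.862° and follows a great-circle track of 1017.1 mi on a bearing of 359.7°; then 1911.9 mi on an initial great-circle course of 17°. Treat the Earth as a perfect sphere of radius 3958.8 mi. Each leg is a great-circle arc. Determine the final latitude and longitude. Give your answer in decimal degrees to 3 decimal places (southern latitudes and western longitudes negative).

Apply the spherical direct solution leg by leg, carrying full precision between legs.
Leg 1: from (-58.707°, -125.862°), δ = 1017.1/3958.8 = 0.256921 rad, θ = 359.7° → φ = -43.987°, λ = -125.968°.
Leg 2: from (-43.987°, -125.968°), δ = 1911.9/3958.8 = 0.482949 rad, θ = 17° → φ = -17.189°, λ = -117.797°.

latitude -17.189°, longitude -117.797°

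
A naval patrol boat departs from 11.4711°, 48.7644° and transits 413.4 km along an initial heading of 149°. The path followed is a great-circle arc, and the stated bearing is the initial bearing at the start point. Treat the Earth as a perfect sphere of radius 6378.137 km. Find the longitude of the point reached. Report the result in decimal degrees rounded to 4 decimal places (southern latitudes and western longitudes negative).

longitude 50.6962°

Angular distance δ = d/R = 413.4 / 6378.137 = 0.064815 rad.
Converting: φ₁ = 0.200208 rad, θ = 2.600541 rad.
sin φ₂ = sin φ₁ cos δ + cos φ₁ sin δ cos θ = (0.198874)(0.997900) + (0.980025)(0.064770)(-0.857167) = 0.144046
φ₂ = asin(0.144046) = 0.144549 rad = 8.2821°.
Then Δλ = atan2(0.032693, 0.969253) = 0.033717 rad, from sin θ sin δ cos φ₁ over cos δ − sin φ₁ sin φ₂.
λ₂ = 48.7644° + 1.9318° = 50.6962°.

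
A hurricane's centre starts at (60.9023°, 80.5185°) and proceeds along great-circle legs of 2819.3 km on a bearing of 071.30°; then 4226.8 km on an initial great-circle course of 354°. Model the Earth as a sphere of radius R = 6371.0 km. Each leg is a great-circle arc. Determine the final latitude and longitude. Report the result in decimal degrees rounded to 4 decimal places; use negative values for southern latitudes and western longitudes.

latitude 82.2904°, longitude -19.0331°

Apply the spherical direct solution leg by leg, carrying full precision between legs.
Leg 1: from (60.9023°, 80.5185°), δ = 2819.3/6371 = 0.442521 rad, θ = 71.3° → φ = 58.9136°, λ = 132.2918°.
Leg 2: from (58.9136°, 132.2918°), δ = 4226.8/6371 = 0.663444 rad, θ = 354° → φ = 82.2904°, λ = -19.0331°.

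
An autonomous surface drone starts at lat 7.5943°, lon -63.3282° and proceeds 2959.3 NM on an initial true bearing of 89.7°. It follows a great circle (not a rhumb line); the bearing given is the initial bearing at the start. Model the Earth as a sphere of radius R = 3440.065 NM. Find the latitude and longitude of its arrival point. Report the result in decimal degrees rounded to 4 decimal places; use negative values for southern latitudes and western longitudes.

latitude 5.1713°, longitude -13.7678°

The arc subtends δ = 2959.3/3440.065 = 0.860245 rad at the centre.
Converting: φ₁ = 0.132546 rad, θ = 1.565560 rad.
Destination latitude: φ₂ = arcsin( sin φ₁ cos δ + cos φ₁ sin δ cos θ ) = arcsin(0.090134) = 5.1713°.
Then Δλ = atan2(0.751344, 0.640340) = 0.864992 rad, from sin θ sin δ cos φ₁ over cos δ − sin φ₁ sin φ₂.
Hence λ₂ = -63.3282° + 49.5604° = -13.7678°.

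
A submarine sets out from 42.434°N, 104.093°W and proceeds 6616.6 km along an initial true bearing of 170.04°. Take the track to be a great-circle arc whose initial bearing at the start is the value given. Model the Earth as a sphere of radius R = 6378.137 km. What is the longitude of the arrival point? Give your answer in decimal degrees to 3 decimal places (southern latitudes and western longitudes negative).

longitude -95.160°

Central angle δ = d/R = 1.037388 rad.
Converting: φ₁ = 0.740613 rad, θ = 2.967758 rad.
sin φ₂ = sin φ₁ cos δ + cos φ₁ sin δ cos θ = (0.674740)(0.508472) + (0.738055)(0.861079)(-0.984929) = -0.282859
φ₂ = asin(-0.282859) = -0.286774 rad = -16.431°.
Δλ = atan2( sin θ sin δ cos φ₁ , cos δ − sin φ₁ sin φ₂ ) = atan2(0.109921, 0.699328) = 0.155905 rad = 8.933°.
λ₂ = -104.093° + 8.933° = -95.160°.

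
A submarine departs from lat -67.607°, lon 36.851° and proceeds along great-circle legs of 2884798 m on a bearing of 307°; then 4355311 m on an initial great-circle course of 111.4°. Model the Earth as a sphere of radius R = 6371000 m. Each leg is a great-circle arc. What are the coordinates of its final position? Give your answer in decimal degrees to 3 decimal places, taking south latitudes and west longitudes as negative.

Apply the spherical direct solution leg by leg, carrying full precision between legs.
Leg 1: from (-67.607°, 36.851°), δ = 2884798/6371000 = 0.452801 rad, θ = 307° → φ = -46.980°, λ = 6.046°.
Leg 2: from (-46.980°, 6.046°), δ = 4355311/6371000 = 0.683615 rad, θ = 111.4° → φ = -46.391°, λ = 64.539°.

latitude -46.391°, longitude 64.539°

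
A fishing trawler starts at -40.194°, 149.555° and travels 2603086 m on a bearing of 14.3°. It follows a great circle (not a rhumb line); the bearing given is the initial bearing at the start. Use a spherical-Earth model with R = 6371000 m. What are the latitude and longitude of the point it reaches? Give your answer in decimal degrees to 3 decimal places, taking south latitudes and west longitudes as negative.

latitude -17.347°, longitude 155.456°

The arc subtends δ = 2603086/6371000 = 0.408584 rad at the centre.
Start latitude φ₁ = -0.701518 rad; initial bearing θ = 0.249582 rad.
Applying the spherical law of cosines for sides, sin φ₂ = sin φ₁ cos δ + cos φ₁ sin δ cos θ = -0.298166, so φ₂ = -17.347°.
Δλ = atan2( sin θ sin δ cos φ₁ , cos δ − sin φ₁ sin φ₂ ) = atan2(0.074962, 0.725255) = 0.102994 rad = 5.901°.
λ₂ = 149.555° + 5.901° = 155.456°.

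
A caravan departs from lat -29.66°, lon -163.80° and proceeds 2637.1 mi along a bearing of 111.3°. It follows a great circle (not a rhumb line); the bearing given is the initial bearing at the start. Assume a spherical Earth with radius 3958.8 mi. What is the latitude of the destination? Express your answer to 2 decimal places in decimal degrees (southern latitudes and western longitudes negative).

Angular distance δ = d/R = 2637.1 / 3958.8 = 0.666136 rad.
Start latitude φ₁ = -0.517665 rad; initial bearing θ = 1.942551 rad.
Destination latitude: φ₂ = arcsin( sin φ₁ cos δ + cos φ₁ sin δ cos θ ) = arcsin(-0.584121) = -35.74°.
Δλ = atan2( sin θ sin δ cos φ₁ , cos δ − sin φ₁ sin φ₂ ) = atan2(0.500306, 0.497161) = 0.788551 rad = 45.18°.
λ₂ = λ₁ + Δλ = -118.62°.

latitude -35.74°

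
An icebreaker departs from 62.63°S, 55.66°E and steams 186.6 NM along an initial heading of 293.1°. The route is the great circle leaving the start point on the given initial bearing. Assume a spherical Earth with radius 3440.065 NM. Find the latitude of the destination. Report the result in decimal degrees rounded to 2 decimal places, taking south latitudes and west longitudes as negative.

Angular distance δ = d/R = 186.6 / 3440.065 = 0.054243 rad.
With φ₁ = -62.63° = -1.093100 rad and θ = 293.1° = 5.115560 rad:
Applying the spherical law of cosines for sides, sin φ₂ = sin φ₁ cos δ + cos φ₁ sin δ cos θ = -0.876971, so φ₂ = -61.28°.
Then Δλ = atan2(-0.022927, 0.219730) = -0.103965 rad, from sin θ sin δ cos φ₁ over cos δ − sin φ₁ sin φ₂.
λ₂ = λ₁ + Δλ = 49.70°.

latitude -61.28°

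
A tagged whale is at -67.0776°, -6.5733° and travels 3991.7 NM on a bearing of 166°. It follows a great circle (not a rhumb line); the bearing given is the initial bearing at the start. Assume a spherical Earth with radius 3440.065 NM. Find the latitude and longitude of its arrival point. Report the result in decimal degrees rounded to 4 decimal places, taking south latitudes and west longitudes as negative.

latitude -45.5639°, longitude 154.9543°

Central angle δ = d/R = 1.160356 rad.
With φ₁ = -67.0776° = -1.170725 rad and θ = 166° = 2.897247 rad:
Applying the spherical law of cosines for sides, sin φ₂ = sin φ₁ cos δ + cos φ₁ sin δ cos θ = -0.714031, so φ₂ = -45.5639°.
For the longitude increment, Δλ = atan2( sin θ sin δ cos φ₁, cos δ − sin φ₁ sin φ₂ ) = atan2(0.086399, -0.258634) = 161.5276°.
λ₂ = λ₁ + Δλ = 154.9543°.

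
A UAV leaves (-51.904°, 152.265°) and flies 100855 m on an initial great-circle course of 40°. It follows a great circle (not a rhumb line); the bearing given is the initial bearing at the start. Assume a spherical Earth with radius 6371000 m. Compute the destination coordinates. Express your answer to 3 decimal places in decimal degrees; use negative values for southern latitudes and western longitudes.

latitude -51.205°, longitude 153.196°

Angular distance δ = d/R = 100855 / 6371000 = 0.015830 rad.
Converting: φ₁ = -0.905896 rad, θ = 0.698132 rad.
Applying the spherical law of cosines for sides, sin φ₂ = sin φ₁ cos δ + cos φ₁ sin δ cos θ = -0.779398, so φ₂ = -51.205°.
For the longitude increment, Δλ = atan2( sin θ sin δ cos φ₁, cos δ − sin φ₁ sin φ₂ ) = atan2(0.006278, 0.386506) = 0.931°.
λ₂ = 152.265° + 0.931° = 153.196°.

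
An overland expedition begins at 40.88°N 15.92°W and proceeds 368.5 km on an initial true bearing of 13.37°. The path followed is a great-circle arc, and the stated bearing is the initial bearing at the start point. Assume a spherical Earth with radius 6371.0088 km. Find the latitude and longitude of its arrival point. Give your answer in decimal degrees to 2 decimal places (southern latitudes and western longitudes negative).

Angular distance δ = d/R = 368.5 / 6371.0088 = 0.057840 rad.
Converting: φ₁ = 0.713491 rad, θ = 0.233351 rad.
sin φ₂ = sin φ₁ cos δ + cos φ₁ sin δ cos θ = (0.654477)(0.998328) + (0.756082)(0.057808)(0.972897) = 0.695905
φ₂ = asin(0.695905) = 0.769680 rad = 44.10°.
Then Δλ = atan2(0.010107, 0.542874) = 0.018615 rad, from sin θ sin δ cos φ₁ over cos δ − sin φ₁ sin φ₂.
λ₂ = -15.92° + 1.07° = -14.85°.

latitude 44.10°, longitude -14.85°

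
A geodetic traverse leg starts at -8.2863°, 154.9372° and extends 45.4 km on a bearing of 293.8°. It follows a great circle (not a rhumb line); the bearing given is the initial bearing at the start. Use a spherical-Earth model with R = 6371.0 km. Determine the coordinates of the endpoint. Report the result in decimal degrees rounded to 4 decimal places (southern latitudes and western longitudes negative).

latitude -8.1214°, longitude 154.5598°

Central angle δ = d/R = 0.007126 rad.
Converting: φ₁ = -0.144623 rad, θ = 5.127777 rad.
Applying the spherical law of cosines for sides, sin φ₂ = sin φ₁ cos δ + cos φ₁ sin δ cos θ = -0.141270, so φ₂ = -8.1214°.
Δλ = atan2( sin θ sin δ cos φ₁ , cos δ − sin φ₁ sin φ₂ ) = atan2(-0.006452, 0.979615) = -0.006586 rad = -0.3774°.
λ₂ = λ₁ + Δλ = 154.5598°.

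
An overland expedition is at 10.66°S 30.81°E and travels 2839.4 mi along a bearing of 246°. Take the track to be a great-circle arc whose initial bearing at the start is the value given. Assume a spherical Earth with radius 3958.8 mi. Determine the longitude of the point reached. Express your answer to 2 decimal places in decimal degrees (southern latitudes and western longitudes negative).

The arc subtends δ = 2839.4/3958.8 = 0.717238 rad at the centre.
Converting: φ₁ = -0.186052 rad, θ = 4.293510 rad.
sin φ₂ = sin φ₁ cos δ + cos φ₁ sin δ cos θ = (-0.184981)(0.753624) + (0.982742)(0.657305)(-0.406737) = -0.402142
φ₂ = asin(-0.402142) = -0.413855 rad = -23.71°.
Δλ = atan2( sin θ sin δ cos φ₁ , cos δ − sin φ₁ sin φ₂ ) = atan2(-0.590115, 0.679236) = -0.715304 rad = -40.98°.
λ₂ = λ₁ + Δλ = -10.17°.

longitude -10.17°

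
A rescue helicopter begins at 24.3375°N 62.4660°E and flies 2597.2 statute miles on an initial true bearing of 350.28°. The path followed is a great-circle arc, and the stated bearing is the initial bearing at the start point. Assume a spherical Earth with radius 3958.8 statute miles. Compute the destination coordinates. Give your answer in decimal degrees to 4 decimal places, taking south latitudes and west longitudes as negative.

latitude 60.9703°, longitude 50.2128°

Angular distance δ = d/R = 2597.2 / 3958.8 = 0.656057 rad.
Converting: φ₁ = 0.424770 rad, θ = 6.113539 rad.
Destination latitude: φ₂ = arcsin( sin φ₁ cos δ + cos φ₁ sin δ cos θ ) = arcsin(0.874369) = 60.9703°.
Then Δλ = atan2(-0.093836, 0.432067) = -0.213858 rad, from sin θ sin δ cos φ₁ over cos δ − sin φ₁ sin φ₂.
λ₂ = λ₁ + Δλ = 50.2128°.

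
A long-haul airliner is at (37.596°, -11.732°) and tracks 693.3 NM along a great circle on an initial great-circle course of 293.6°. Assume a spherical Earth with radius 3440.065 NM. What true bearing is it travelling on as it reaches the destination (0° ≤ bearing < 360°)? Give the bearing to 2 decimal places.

final bearing 284.57°

δ = 693.3/3440.065 = 0.201537 rad (11.5472°).
Converting: φ₁ = 0.656174 rad, θ = 5.124287 rad.
Applying the spherical law of cosines for sides, sin φ₂ = sin φ₁ cos δ + cos φ₁ sin δ cos θ = 0.661239, so φ₂ = 41.394°.
Δλ = atan2( sin θ sin δ cos φ₁ , cos δ − sin φ₁ sin φ₂ ) = atan2(-0.145340, 0.576345) = -0.247025 rad = -14.154°.
Hence λ₂ = -11.732° + -14.154° = -25.886°.
The forward bearing on arrival equals the back-azimuth from the destination plus 180°.
Back-azimuth from P₂ (41.39°, -25.89°) to P₁ (37.60°, -11.73°), with Δλ' = λ₁ − λ₂ = 14.15°: atan2( sin Δλ' cos φ₁ , cos φ₂ sin φ₁ − sin φ₂ cos φ₁ cos Δλ' ) = 104.57°.
Final bearing = (104.57° + 180°) mod 360° = 284.57°.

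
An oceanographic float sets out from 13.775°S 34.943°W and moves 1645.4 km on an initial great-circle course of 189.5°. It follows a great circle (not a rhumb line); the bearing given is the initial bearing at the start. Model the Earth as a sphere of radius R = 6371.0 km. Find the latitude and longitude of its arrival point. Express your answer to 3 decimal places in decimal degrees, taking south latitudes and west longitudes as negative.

The arc subtends δ = 1645.4/6371 = 0.258264 rad at the centre.
Start latitude φ₁ = -0.240419 rad; initial bearing θ = 3.307399 rad.
Applying the spherical law of cosines for sides, sin φ₂ = sin φ₁ cos δ + cos φ₁ sin δ cos θ = -0.474867, so φ₂ = -28.351°.
For the longitude increment, Δλ = atan2( sin θ sin δ cos φ₁, cos δ − sin φ₁ sin φ₂ ) = atan2(-0.040941, 0.853764) = -2.745°.
Hence λ₂ = -34.943° + -2.745° = -37.688°.

latitude -28.351°, longitude -37.688°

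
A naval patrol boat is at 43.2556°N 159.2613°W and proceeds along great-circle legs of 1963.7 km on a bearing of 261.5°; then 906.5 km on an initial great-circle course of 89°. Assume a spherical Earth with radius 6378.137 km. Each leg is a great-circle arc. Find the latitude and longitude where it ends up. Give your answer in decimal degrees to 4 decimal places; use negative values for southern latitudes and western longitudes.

Apply the spherical direct solution leg by leg, carrying full precision between legs.
Leg 1: from (43.2556°, -159.2613°), δ = 1963.7/6378.137 = 0.307880 rad, θ = 261.5° → φ = 38.3461°, λ = 178.2719°.
Leg 2: from (38.3461°, 178.2719°), δ = 906.5/6378.137 = 0.142126 rad, θ = 89° → φ = 38.0314°, λ = -171.3698°.

latitude 38.0314°, longitude -171.3698°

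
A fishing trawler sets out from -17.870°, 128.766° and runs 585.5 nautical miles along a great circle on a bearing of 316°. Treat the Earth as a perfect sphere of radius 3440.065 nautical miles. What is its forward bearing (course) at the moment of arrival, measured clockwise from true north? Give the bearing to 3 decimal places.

final bearing 317.705°

δ = 585.5/3440.065 = 0.170200 rad (9.7518°).
Start latitude φ₁ = -0.311890 rad; initial bearing θ = 5.515240 rad.
sin φ₂ = sin φ₁ cos δ + cos φ₁ sin δ cos θ = (-0.306858)(0.985551) + (0.951755)(0.169380)(0.719340) = -0.186461
φ₂ = asin(-0.186461) = -0.187559 rad = -10.746°.
Then Δλ = atan2(-0.111985, 0.928334) = -0.120050 rad, from sin θ sin δ cos φ₁ over cos δ − sin φ₁ sin φ₂.
λ₂ = 128.766° + -6.878° = 121.888°.
The forward bearing on arrival equals the back-azimuth from the destination plus 180°.
Back-azimuth from P₂ (-10.746°, 121.888°) to P₁ (-17.870°, 128.766°), with Δλ' = λ₁ − λ₂ = 6.878°: atan2( sin Δλ' cos φ₁ , cos φ₂ sin φ₁ − sin φ₂ cos φ₁ cos Δλ' ) = 137.705°.
Final bearing = (137.705° + 180°) mod 360° = 317.705°.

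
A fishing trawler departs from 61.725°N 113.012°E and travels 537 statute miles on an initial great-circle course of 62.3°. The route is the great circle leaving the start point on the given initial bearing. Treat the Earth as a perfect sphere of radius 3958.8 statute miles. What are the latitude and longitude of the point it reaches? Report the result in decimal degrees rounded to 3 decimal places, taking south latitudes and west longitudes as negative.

δ = 537/3958.8 = 0.135647 rad (7.7720°).
Start latitude φ₁ = 1.077304 rad; initial bearing θ = 1.087340 rad.
Applying the spherical law of cosines for sides, sin φ₂ = sin φ₁ cos δ + cos φ₁ sin δ cos θ = 0.902372, so φ₂ = 64.472°.
Then Δλ = atan2(0.056718, 0.196109) = 0.281534 rad, from sin θ sin δ cos φ₁ over cos δ − sin φ₁ sin φ₂.
λ₂ = λ₁ + Δλ = 129.143°.

latitude 64.472°, longitude 129.143°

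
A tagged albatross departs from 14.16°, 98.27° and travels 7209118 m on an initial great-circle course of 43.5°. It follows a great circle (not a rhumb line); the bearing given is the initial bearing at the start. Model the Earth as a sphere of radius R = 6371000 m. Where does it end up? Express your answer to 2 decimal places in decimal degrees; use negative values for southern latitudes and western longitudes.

latitude 47.78°, longitude 166.27°

The arc subtends δ = 7209118/6371000 = 1.131552 rad at the centre.
With φ₁ = 14.16° = 0.247139 rad and θ = 43.5° = 0.759218 rad:
Destination latitude: φ₂ = arcsin( sin φ₁ cos δ + cos φ₁ sin δ cos θ ) = arcsin(0.740600) = 47.78°.
Δλ = atan2( sin θ sin δ cos φ₁ , cos δ − sin φ₁ sin φ₂ ) = atan2(0.604082, 0.244082) = 1.186799 rad = 68.00°.
λ₂ = λ₁ + Δλ = 166.27°.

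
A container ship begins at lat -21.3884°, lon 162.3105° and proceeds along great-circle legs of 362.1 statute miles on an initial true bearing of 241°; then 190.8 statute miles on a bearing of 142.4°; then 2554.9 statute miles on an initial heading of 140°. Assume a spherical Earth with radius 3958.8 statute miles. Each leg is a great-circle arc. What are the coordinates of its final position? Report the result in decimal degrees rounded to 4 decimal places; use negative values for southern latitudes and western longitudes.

latitude -49.8724°, longitude -163.9628°

Apply the spherical direct solution leg by leg, carrying full precision between legs.
Leg 1: from (-21.3884°, 162.3105°), δ = 362.1/3958.8 = 0.091467 rad, θ = 241° → φ = -23.8533°, λ = 157.2994°.
Leg 2: from (-23.8533°, 157.2994°), δ = 190.8/3958.8 = 0.048196 rad, θ = 142.4° → φ = -26.0297°, λ = 159.1741°.
Leg 3: from (-26.0297°, 159.1741°), δ = 2554.9/3958.8 = 0.645372 rad, θ = 140° → φ = -49.8724°, λ = -163.9628°.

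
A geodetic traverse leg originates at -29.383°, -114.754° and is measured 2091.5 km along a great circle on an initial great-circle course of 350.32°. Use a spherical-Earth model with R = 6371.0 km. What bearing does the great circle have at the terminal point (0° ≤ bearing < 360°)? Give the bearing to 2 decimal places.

final bearing 351.42°

Angular distance δ = d/R = 2091.5 / 6371 = 0.328284 rad.
Converting: φ₁ = -0.512830 rad, θ = 6.114237 rad.
Destination latitude: φ₂ = arcsin( sin φ₁ cos δ + cos φ₁ sin δ cos θ ) = arcsin(-0.187500) = -10.807°.
Then Δλ = atan2(-0.047239, 0.854601) = -0.055220 rad, from sin θ sin δ cos φ₁ over cos δ − sin φ₁ sin φ₂.
Hence λ₂ = -114.754° + -3.164° = -117.918°.
The forward bearing on arrival equals the back-azimuth from the destination plus 180°.
Back-azimuth from P₂ (-10.81°, -117.92°) to P₁ (-29.38°, -114.75°), with Δλ' = λ₁ − λ₂ = 3.16°: atan2( sin Δλ' cos φ₁ , cos φ₂ sin φ₁ − sin φ₂ cos φ₁ cos Δλ' ) = 171.42°.
Final bearing = (171.42° + 180°) mod 360° = 351.42°.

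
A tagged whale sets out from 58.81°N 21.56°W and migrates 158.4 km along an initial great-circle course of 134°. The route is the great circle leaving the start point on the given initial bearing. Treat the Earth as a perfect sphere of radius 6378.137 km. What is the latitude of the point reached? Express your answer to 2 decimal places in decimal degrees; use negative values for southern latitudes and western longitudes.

Central angle δ = d/R = 0.024835 rad.
Start latitude φ₁ = 1.026428 rad; initial bearing θ = 2.338741 rad.
Applying the spherical law of cosines for sides, sin φ₂ = sin φ₁ cos δ + cos φ₁ sin δ cos θ = 0.846257, so φ₂ = 57.81°.
Δλ = atan2( sin θ sin δ cos φ₁ , cos δ − sin φ₁ sin φ₂ ) = atan2(0.009251, 0.275757) = 0.033534 rad = 1.92°.
λ₂ = -21.56° + 1.92° = -19.64°.

latitude 57.81°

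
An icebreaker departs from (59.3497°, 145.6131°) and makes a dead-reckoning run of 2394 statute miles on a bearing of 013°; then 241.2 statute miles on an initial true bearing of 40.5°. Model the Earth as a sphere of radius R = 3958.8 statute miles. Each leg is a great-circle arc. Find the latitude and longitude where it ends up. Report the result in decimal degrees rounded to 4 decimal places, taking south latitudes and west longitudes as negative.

latitude 84.1472°, longitude -77.4775°

Apply the spherical direct solution leg by leg, carrying full precision between legs.
Leg 1: from (59.3497°, 145.6131°), δ = 2394/3958.8 = 0.604729 rad, θ = 13° → φ = 81.9465°, λ = -100.2951°.
Leg 2: from (81.9465°, -100.2951°), δ = 241.2/3958.8 = 0.060928 rad, θ = 40.5° → φ = 84.1472°, λ = -77.4775°.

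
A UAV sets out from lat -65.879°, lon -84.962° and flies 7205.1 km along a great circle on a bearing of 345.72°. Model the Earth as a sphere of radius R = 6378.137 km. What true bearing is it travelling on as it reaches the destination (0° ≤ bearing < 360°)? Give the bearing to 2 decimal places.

final bearing 354.21°

The arc subtends δ = 7205.1/6378.137 = 1.129656 rad at the centre.
Start latitude φ₁ = -1.149805 rad; initial bearing θ = 6.033952 rad.
sin φ₂ = sin φ₁ cos δ + cos φ₁ sin δ cos θ = (-0.912684)(0.426971) + (0.408665)(0.904265)(0.969102) = -0.031566
φ₂ = asin(-0.031566) = -0.031572 rad = -1.809°.
Δλ = atan2( sin θ sin δ cos φ₁ , cos δ − sin φ₁ sin φ₂ ) = atan2(-0.091151, 0.398161) = -0.225053 rad = -12.895°.
λ₂ = λ₁ + Δλ = -97.857°.
The forward bearing on arrival equals the back-azimuth from the destination plus 180°.
Back-azimuth from P₂ (-1.81°, -97.86°) to P₁ (-65.88°, -84.96°), with Δλ' = λ₁ − λ₂ = 12.89°: atan2( sin Δλ' cos φ₁ , cos φ₂ sin φ₁ − sin φ₂ cos φ₁ cos Δλ' ) = 174.21°.
Final bearing = (174.21° + 180°) mod 360° = 354.21°.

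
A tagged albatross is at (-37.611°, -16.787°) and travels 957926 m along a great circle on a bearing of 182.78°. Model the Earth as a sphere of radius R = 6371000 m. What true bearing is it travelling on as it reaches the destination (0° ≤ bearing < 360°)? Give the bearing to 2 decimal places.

final bearing 183.18°

Central angle δ = d/R = 0.150357 rad.
Start latitude φ₁ = -0.656436 rad; initial bearing θ = 3.190113 rad.
Applying the spherical law of cosines for sides, sin φ₂ = sin φ₁ cos δ + cos φ₁ sin δ cos θ = -0.721933, so φ₂ = -46.214°.
For the longitude increment, Δλ = atan2( sin θ sin δ cos φ₁, cos δ − sin φ₁ sin φ₂ ) = atan2(-0.005755, 0.548124) = -0.602°.
Hence λ₂ = -16.787° + -0.602° = -17.389°.
The forward bearing on arrival equals the back-azimuth from the destination plus 180°.
Back-azimuth from P₂ (-46.21°, -17.39°) to P₁ (-37.61°, -16.79°), with Δλ' = λ₁ − λ₂ = 0.60°: atan2( sin Δλ' cos φ₁ , cos φ₂ sin φ₁ − sin φ₂ cos φ₁ cos Δλ' ) = 3.18°.
Final bearing = (3.18° + 180°) mod 360° = 183.18°.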